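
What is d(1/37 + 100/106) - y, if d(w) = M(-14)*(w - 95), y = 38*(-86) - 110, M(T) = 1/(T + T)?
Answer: 46415904/13727 ≈ 3381.4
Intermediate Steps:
M(T) = 1/(2*T)
y = -3378 (y = -3268 - 110 = -3378)
d(w) = 95/28 - w/28 (d(w) = ((½)/(-14))*(w - 95) = ((½)*(-1/14))*(-95 + w) = -(-95 + w)/28 = 95/28 - w/28)
d(1/37 + 100/106) - y = (95/28 - (1/37 + 100/106)/28) - 1*(-3378) = (95/28 - (1*(1/37) + 100*(1/106))/28) + 3378 = (95/28 - (1/37 + 50/53)/28) + 3378 = (95/28 - 1/28*1903/1961) + 3378 = (95/28 - 1903/54908) + 3378 = 46098/13727 + 3378 = 46415904/13727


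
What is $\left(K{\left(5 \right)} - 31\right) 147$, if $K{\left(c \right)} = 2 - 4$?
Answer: $-4851$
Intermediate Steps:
$K{\left(c \right)} = -2$ ($K{\left(c \right)} = 2 - 4 = -2$)
$\left(K{\left(5 \right)} - 31\right) 147 = \left(-2 - 31\right) 147 = \left(-33\right) 147 = -4851$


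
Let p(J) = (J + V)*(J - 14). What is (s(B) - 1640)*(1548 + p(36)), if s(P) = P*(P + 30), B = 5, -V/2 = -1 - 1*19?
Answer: -4717300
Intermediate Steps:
V = 40 (V = -2*(-1 - 1*19) = -2*(-1 - 19) = -2*(-20) = 40)
s(P) = P*(30 + P)
p(J) = (-14 + J)*(40 + J) (p(J) = (J + 40)*(J - 14) = (40 + J)*(-14 + J) = (-14 + J)*(40 + J))
(s(B) - 1640)*(1548 + p(36)) = (5*(30 + 5) - 1640)*(1548 + (-560 + 36² + 26*36)) = (5*35 - 1640)*(1548 + (-560 + 1296 + 936)) = (175 - 1640)*(1548 + 1672) = -1465*3220 = -4717300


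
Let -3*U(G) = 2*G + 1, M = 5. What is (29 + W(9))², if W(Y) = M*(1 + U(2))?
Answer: 5929/9 ≈ 658.78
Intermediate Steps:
U(G) = -⅓ - 2*G/3 (U(G) = -(2*G + 1)/3 = -(1 + 2*G)/3 = -⅓ - 2*G/3)
W(Y) = -10/3 (W(Y) = 5*(1 + (-⅓ - ⅔*2)) = 5*(1 + (-⅓ - 4/3)) = 5*(1 - 5/3) = 5*(-⅔) = -10/3)
(29 + W(9))² = (29 - 10/3)² = (77/3)² = 5929/9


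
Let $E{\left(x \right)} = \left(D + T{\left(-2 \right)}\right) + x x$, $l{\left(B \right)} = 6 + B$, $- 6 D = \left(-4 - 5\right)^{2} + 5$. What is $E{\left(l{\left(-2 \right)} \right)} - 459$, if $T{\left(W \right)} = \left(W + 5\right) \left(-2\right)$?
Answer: $- \frac{1390}{3} \approx -463.33$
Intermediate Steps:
$D = - \frac{43}{3}$ ($D = - \frac{\left(-4 - 5\right)^{2} + 5}{6} = - \frac{\left(-9\right)^{2} + 5}{6} = - \frac{81 + 5}{6} = \left(- \frac{1}{6}\right) 86 = - \frac{43}{3} \approx -14.333$)
$T{\left(W \right)} = -10 - 2 W$ ($T{\left(W \right)} = \left(5 + W\right) \left(-2\right) = -10 - 2 W$)
$E{\left(x \right)} = - \frac{61}{3} + x^{2}$ ($E{\left(x \right)} = \left(- \frac{43}{3} - 6\right) + x x = \left(- \frac{43}{3} + \left(-10 + 4\right)\right) + x^{2} = \left(- \frac{43}{3} - 6\right) + x^{2} = - \frac{61}{3} + x^{2}$)
$E{\left(l{\left(-2 \right)} \right)} - 459 = \left(- \frac{61}{3} + \left(6 - 2\right)^{2}\right) - 459 = \left(- \frac{61}{3} + 4^{2}\right) - 459 = \left(- \frac{61}{3} + 16\right) - 459 = - \frac{13}{3} - 459 = - \frac{1390}{3}$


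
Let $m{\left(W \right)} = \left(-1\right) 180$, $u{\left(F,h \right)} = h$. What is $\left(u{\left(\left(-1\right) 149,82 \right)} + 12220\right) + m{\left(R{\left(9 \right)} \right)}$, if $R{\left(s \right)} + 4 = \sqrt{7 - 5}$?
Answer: $12122$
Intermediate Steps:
$R{\left(s \right)} = -4 + \sqrt{2}$ ($R{\left(s \right)} = -4 + \sqrt{7 - 5} = -4 + \sqrt{2}$)
$m{\left(W \right)} = -180$
$\left(u{\left(\left(-1\right) 149,82 \right)} + 12220\right) + m{\left(R{\left(9 \right)} \right)} = \left(82 + 12220\right) - 180 = 12302 - 180 = 12122$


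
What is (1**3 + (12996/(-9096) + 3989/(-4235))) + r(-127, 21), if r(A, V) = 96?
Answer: 303772443/3210130 ≈ 94.629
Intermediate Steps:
(1**3 + (12996/(-9096) + 3989/(-4235))) + r(-127, 21) = (1**3 + (12996/(-9096) + 3989/(-4235))) + 96 = (1 + (12996*(-1/9096) + 3989*(-1/4235))) + 96 = (1 + (-1083/758 - 3989/4235)) + 96 = (1 - 7610167/3210130) + 96 = -4400037/3210130 + 96 = 303772443/3210130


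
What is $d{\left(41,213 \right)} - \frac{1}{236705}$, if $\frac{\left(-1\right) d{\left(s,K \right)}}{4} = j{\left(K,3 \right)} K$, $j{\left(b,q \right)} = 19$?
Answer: $- \frac{3831780541}{236705} \approx -16188.0$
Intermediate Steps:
$d{\left(s,K \right)} = - 76 K$ ($d{\left(s,K \right)} = - 4 \cdot 19 K = - 76 K$)
$d{\left(41,213 \right)} - \frac{1}{236705} = \left(-76\right) 213 - \frac{1}{236705} = -16188 - \frac{1}{236705} = - \frac{3831780541}{236705}$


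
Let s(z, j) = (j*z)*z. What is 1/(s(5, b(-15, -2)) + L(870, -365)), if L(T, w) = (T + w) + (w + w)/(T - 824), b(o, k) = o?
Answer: 23/2625 ≈ 0.0087619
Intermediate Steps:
L(T, w) = T + w + 2*w/(-824 + T) (L(T, w) = (T + w) + (2*w)/(-824 + T) = (T + w) + 2*w/(-824 + T) = T + w + 2*w/(-824 + T))
s(z, j) = j*z**2
1/(s(5, b(-15, -2)) + L(870, -365)) = 1/(-15*5**2 + (870**2 - 824*870 - 822*(-365) + 870*(-365))/(-824 + 870)) = 1/(-15*25 + (756900 - 716880 + 300030 - 317550)/46) = 1/(-375 + (1/46)*22500) = 1/(-375 + 11250/23) = 1/(2625/23) = 23/2625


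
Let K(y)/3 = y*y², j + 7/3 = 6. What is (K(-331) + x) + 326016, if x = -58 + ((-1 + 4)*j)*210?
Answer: -108465805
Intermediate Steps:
j = 11/3 (j = -7/3 + 6 = 11/3 ≈ 3.6667)
K(y) = 3*y³ (K(y) = 3*(y*y²) = 3*y³)
x = 2252 (x = -58 + ((-1 + 4)*(11/3))*210 = -58 + (3*(11/3))*210 = -58 + 11*210 = -58 + 2310 = 2252)
(K(-331) + x) + 326016 = (3*(-331)³ + 2252) + 326016 = (3*(-36264691) + 2252) + 326016 = (-108794073 + 2252) + 326016 = -108791821 + 326016 = -108465805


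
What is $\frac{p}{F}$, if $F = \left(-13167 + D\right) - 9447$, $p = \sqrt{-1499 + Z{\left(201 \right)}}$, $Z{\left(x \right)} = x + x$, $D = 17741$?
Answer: $- \frac{i \sqrt{1097}}{4873} \approx - 0.0067968 i$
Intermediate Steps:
$Z{\left(x \right)} = 2 x$
$p = i \sqrt{1097}$ ($p = \sqrt{-1499 + 2 \cdot 201} = \sqrt{-1499 + 402} = \sqrt{-1097} = i \sqrt{1097} \approx 33.121 i$)
$F = -4873$ ($F = \left(-13167 + 17741\right) - 9447 = 4574 - 9447 = -4873$)
$\frac{p}{F} = \frac{i \sqrt{1097}}{-4873} = i \sqrt{1097} \left(- \frac{1}{4873}\right) = - \frac{i \sqrt{1097}}{4873}$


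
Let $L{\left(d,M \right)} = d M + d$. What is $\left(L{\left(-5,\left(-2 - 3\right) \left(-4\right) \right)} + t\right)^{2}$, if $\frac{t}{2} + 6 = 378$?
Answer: $408321$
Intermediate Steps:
$L{\left(d,M \right)} = d + M d$ ($L{\left(d,M \right)} = M d + d = d + M d$)
$t = 744$ ($t = -12 + 2 \cdot 378 = -12 + 756 = 744$)
$\left(L{\left(-5,\left(-2 - 3\right) \left(-4\right) \right)} + t\right)^{2} = \left(- 5 \left(1 + \left(-2 - 3\right) \left(-4\right)\right) + 744\right)^{2} = \left(- 5 \left(1 - -20\right) + 744\right)^{2} = \left(- 5 \left(1 + 20\right) + 744\right)^{2} = \left(\left(-5\right) 21 + 744\right)^{2} = \left(-105 + 744\right)^{2} = 639^{2} = 408321$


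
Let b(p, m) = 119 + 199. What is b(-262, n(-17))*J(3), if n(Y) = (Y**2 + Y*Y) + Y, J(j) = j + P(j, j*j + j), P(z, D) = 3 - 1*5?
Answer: 318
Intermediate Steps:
P(z, D) = -2 (P(z, D) = 3 - 5 = -2)
J(j) = -2 + j (J(j) = j - 2 = -2 + j)
n(Y) = Y + 2*Y**2 (n(Y) = (Y**2 + Y**2) + Y = 2*Y**2 + Y = Y + 2*Y**2)
b(p, m) = 318
b(-262, n(-17))*J(3) = 318*(-2 + 3) = 318*1 = 318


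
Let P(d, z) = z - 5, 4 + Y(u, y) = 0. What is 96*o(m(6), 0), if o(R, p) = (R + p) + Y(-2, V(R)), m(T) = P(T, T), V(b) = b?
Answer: -288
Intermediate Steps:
Y(u, y) = -4 (Y(u, y) = -4 + 0 = -4)
P(d, z) = -5 + z
m(T) = -5 + T
o(R, p) = -4 + R + p (o(R, p) = (R + p) - 4 = -4 + R + p)
96*o(m(6), 0) = 96*(-4 + (-5 + 6) + 0) = 96*(-4 + 1 + 0) = 96*(-3) = -288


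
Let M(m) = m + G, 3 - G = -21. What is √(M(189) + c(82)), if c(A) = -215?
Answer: I*√2 ≈ 1.4142*I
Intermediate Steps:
G = 24 (G = 3 - 1*(-21) = 3 + 21 = 24)
M(m) = 24 + m (M(m) = m + 24 = 24 + m)
√(M(189) + c(82)) = √((24 + 189) - 215) = √(213 - 215) = √(-2) = I*√2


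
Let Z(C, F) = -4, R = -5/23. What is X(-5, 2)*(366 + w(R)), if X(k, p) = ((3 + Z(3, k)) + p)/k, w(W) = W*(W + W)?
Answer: -193664/2645 ≈ -73.219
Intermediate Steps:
R = -5/23 (R = -5*1/23 = -5/23 ≈ -0.21739)
w(W) = 2*W² (w(W) = W*(2*W) = 2*W²)
X(k, p) = (-1 + p)/k (X(k, p) = ((3 - 4) + p)/k = (-1 + p)/k)
X(-5, 2)*(366 + w(R)) = ((-1 + 2)/(-5))*(366 + 2*(-5/23)²) = (-⅕*1)*(366 + 2*(25/529)) = -(366 + 50/529)/5 = -⅕*193664/529 = -193664/2645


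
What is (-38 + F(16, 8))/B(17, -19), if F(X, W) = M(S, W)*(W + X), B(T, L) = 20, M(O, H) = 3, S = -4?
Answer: 17/10 ≈ 1.7000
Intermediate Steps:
F(X, W) = 3*W + 3*X (F(X, W) = 3*(W + X) = 3*W + 3*X)
(-38 + F(16, 8))/B(17, -19) = (-38 + (3*8 + 3*16))/20 = (-38 + (24 + 48))*(1/20) = (-38 + 72)*(1/20) = 34*(1/20) = 17/10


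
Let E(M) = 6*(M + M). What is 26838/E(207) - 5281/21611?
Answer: 10497741/994106 ≈ 10.560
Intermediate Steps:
E(M) = 12*M (E(M) = 6*(2*M) = 12*M)
26838/E(207) - 5281/21611 = 26838/((12*207)) - 5281/21611 = 26838/2484 - 5281*1/21611 = 26838*(1/2484) - 5281/21611 = 497/46 - 5281/21611 = 10497741/994106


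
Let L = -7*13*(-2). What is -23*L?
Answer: -4186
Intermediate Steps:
L = 182 (L = -91*(-2) = 182)
-23*L = -23*182 = -4186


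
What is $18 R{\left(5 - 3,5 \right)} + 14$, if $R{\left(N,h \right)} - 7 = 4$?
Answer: $212$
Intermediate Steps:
$R{\left(N,h \right)} = 11$ ($R{\left(N,h \right)} = 7 + 4 = 11$)
$18 R{\left(5 - 3,5 \right)} + 14 = 18 \cdot 11 + 14 = 198 + 14 = 212$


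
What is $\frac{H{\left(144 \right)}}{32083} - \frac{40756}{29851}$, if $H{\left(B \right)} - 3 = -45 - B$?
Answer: $- \frac{1313127034}{957709633} \approx -1.3711$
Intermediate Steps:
$H{\left(B \right)} = -42 - B$ ($H{\left(B \right)} = 3 - \left(45 + B\right) = -42 - B$)
$\frac{H{\left(144 \right)}}{32083} - \frac{40756}{29851} = \frac{-42 - 144}{32083} - \frac{40756}{29851} = \left(-42 - 144\right) \frac{1}{32083} - \frac{40756}{29851} = \left(-186\right) \frac{1}{32083} - \frac{40756}{29851} = - \frac{186}{32083} - \frac{40756}{29851} = - \frac{1313127034}{957709633}$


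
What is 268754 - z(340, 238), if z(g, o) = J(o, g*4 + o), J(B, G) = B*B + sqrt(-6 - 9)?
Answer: 212110 - I*sqrt(15) ≈ 2.1211e+5 - 3.873*I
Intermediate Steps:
J(B, G) = B**2 + I*sqrt(15) (J(B, G) = B**2 + sqrt(-15) = B**2 + I*sqrt(15))
z(g, o) = o**2 + I*sqrt(15)
268754 - z(340, 238) = 268754 - (238**2 + I*sqrt(15)) = 268754 - (56644 + I*sqrt(15)) = 268754 + (-56644 - I*sqrt(15)) = 212110 - I*sqrt(15)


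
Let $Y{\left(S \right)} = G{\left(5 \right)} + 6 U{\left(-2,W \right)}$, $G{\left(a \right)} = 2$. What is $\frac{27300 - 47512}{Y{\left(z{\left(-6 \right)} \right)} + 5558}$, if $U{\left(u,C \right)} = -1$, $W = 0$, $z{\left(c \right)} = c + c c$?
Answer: $- \frac{10106}{2777} \approx -3.6392$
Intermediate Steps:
$z{\left(c \right)} = c + c^{2}$
$Y{\left(S \right)} = -4$ ($Y{\left(S \right)} = 2 + 6 \left(-1\right) = 2 - 6 = -4$)
$\frac{27300 - 47512}{Y{\left(z{\left(-6 \right)} \right)} + 5558} = \frac{27300 - 47512}{-4 + 5558} = - \frac{20212}{5554} = \left(-20212\right) \frac{1}{5554} = - \frac{10106}{2777}$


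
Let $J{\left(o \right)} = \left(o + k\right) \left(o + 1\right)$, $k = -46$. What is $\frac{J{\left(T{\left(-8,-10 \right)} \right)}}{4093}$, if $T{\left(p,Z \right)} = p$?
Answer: $\frac{378}{4093} \approx 0.092353$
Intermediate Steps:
$J{\left(o \right)} = \left(1 + o\right) \left(-46 + o\right)$ ($J{\left(o \right)} = \left(o - 46\right) \left(o + 1\right) = \left(-46 + o\right) \left(1 + o\right) = \left(1 + o\right) \left(-46 + o\right)$)
$\frac{J{\left(T{\left(-8,-10 \right)} \right)}}{4093} = \frac{-46 + \left(-8\right)^{2} - -360}{4093} = \left(-46 + 64 + 360\right) \frac{1}{4093} = 378 \cdot \frac{1}{4093} = \frac{378}{4093}$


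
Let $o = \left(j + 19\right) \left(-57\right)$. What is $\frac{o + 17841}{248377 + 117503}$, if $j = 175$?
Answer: $\frac{2261}{121960} \approx 0.018539$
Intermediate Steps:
$o = -11058$ ($o = \left(175 + 19\right) \left(-57\right) = 194 \left(-57\right) = -11058$)
$\frac{o + 17841}{248377 + 117503} = \frac{-11058 + 17841}{248377 + 117503} = \frac{6783}{365880} = 6783 \cdot \frac{1}{365880} = \frac{2261}{121960}$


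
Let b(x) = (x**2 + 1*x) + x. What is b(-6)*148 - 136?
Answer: 3416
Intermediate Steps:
b(x) = x**2 + 2*x (b(x) = (x**2 + x) + x = (x + x**2) + x = x**2 + 2*x)
b(-6)*148 - 136 = -6*(2 - 6)*148 - 136 = -6*(-4)*148 - 136 = 24*148 - 136 = 3552 - 136 = 3416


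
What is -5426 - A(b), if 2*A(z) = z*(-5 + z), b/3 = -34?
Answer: -10883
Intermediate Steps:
b = -102 (b = 3*(-34) = -102)
A(z) = z*(-5 + z)/2 (A(z) = (z*(-5 + z))/2 = z*(-5 + z)/2)
-5426 - A(b) = -5426 - (-102)*(-5 - 102)/2 = -5426 - (-102)*(-107)/2 = -5426 - 1*5457 = -5426 - 5457 = -10883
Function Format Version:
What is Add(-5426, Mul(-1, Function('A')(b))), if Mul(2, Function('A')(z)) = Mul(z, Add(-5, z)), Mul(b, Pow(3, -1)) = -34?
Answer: -10883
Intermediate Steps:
b = -102 (b = Mul(3, -34) = -102)
Function('A')(z) = Mul(Rational(1, 2), z, Add(-5, z)) (Function('A')(z) = Mul(Rational(1, 2), Mul(z, Add(-5, z))) = Mul(Rational(1, 2), z, Add(-5, z)))
Add(-5426, Mul(-1, Function('A')(b))) = Add(-5426, Mul(-1, Mul(Rational(1, 2), -102, Add(-5, -102)))) = Add(-5426, Mul(-1, Mul(Rational(1, 2), -102, -107))) = Add(-5426, Mul(-1, 5457)) = Add(-5426, -5457) = -10883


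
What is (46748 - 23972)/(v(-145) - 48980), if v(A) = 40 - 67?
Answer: -22776/49007 ≈ -0.46475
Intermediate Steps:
v(A) = -27
(46748 - 23972)/(v(-145) - 48980) = (46748 - 23972)/(-27 - 48980) = 22776/(-49007) = 22776*(-1/49007) = -22776/49007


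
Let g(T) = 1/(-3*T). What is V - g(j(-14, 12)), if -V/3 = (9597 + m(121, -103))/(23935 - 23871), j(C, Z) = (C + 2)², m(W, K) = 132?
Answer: -788045/1728 ≈ -456.04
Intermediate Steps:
j(C, Z) = (2 + C)²
g(T) = -1/(3*T)
V = -29187/64 (V = -3*(9597 + 132)/(23935 - 23871) = -29187/64 ≈ -456.05)
V - g(j(-14, 12)) = -29187/64 - (-1)/(3*((2 - 14)²)) = -29187/64 - (-1)/(3*((-12)²)) = -29187/64 - (-1)/(3*144) = -29187/64 - 1*(-1/432) = -29187/64 + 1/432 = -788045/1728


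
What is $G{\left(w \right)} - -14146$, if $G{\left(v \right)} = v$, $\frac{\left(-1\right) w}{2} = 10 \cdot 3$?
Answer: $14086$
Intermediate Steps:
$w = -60$ ($w = - 2 \cdot 10 \cdot 3 = \left(-2\right) 30 = -60$)
$G{\left(w \right)} - -14146 = -60 - -14146 = -60 + 14146 = 14086$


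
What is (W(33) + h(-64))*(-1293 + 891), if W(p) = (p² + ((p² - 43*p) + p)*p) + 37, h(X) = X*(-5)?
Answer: 3358710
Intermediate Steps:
h(X) = -5*X
W(p) = 37 + p² + p*(p² - 42*p) (W(p) = (p² + (p² - 42*p)*p) + 37 = (p² + p*(p² - 42*p)) + 37 = 37 + p² + p*(p² - 42*p))
(W(33) + h(-64))*(-1293 + 891) = ((37 + 33³ - 41*33²) - 5*(-64))*(-1293 + 891) = ((37 + 35937 - 41*1089) + 320)*(-402) = ((37 + 35937 - 44649) + 320)*(-402) = (-8675 + 320)*(-402) = -8355*(-402) = 3358710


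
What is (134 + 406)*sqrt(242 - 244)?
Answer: 540*I*sqrt(2) ≈ 763.68*I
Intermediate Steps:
(134 + 406)*sqrt(242 - 244) = 540*sqrt(-2) = 540*(I*sqrt(2)) = 540*I*sqrt(2)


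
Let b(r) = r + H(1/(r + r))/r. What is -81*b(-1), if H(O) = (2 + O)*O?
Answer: 81/4 ≈ 20.250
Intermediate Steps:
H(O) = O*(2 + O)
b(r) = r + (2 + 1/(2*r))/(2*r**2) (b(r) = r + ((2 + 1/(r + r))/(r + r))/r = r + ((2 + 1/(2*r))/((2*r)))/r = r + ((1/(2*r))*(2 + 1/(2*r)))/r = r + ((2 + 1/(2*r))/(2*r))/r = r + (2 + 1/(2*r))/(2*r**2))
-81*b(-1) = -81*(1/4 - 1 + (-1)**4)/(-1)**3 = -(-81)*(1/4 - 1 + 1) = -(-81)/4 = -81*(-1/4) = 81/4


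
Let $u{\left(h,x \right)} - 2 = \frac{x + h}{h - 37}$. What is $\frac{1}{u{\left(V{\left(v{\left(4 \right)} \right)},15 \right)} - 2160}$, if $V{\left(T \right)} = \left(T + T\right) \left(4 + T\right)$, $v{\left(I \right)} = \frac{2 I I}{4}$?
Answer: $- \frac{155}{334283} \approx -0.00046368$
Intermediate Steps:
$v{\left(I \right)} = \frac{I^{2}}{2}$ ($v{\left(I \right)} = 2 I^{2} \cdot \frac{1}{4} = \frac{I^{2}}{2}$)
$V{\left(T \right)} = 2 T \left(4 + T\right)$
$u{\left(h,x \right)} = 2 + \frac{h + x}{-37 + h}$ ($u{\left(h,x \right)} = 2 + \frac{x + h}{h - 37} = 2 + \frac{h + x}{-37 + h}$)
$\frac{1}{u{\left(V{\left(v{\left(4 \right)} \right)},15 \right)} - 2160} = \frac{1}{\frac{-74 + 15 + 3 \cdot 2 \frac{4^{2}}{2} \left(4 + \frac{4^{2}}{2}\right)}{-37 + 2 \frac{4^{2}}{2} \left(4 + \frac{4^{2}}{2}\right)} - 2160} = \frac{1}{\frac{-74 + 15 + 3 \cdot 2 \cdot \frac{1}{2} \cdot 16 \left(4 + \frac{1}{2} \cdot 16\right)}{-37 + 2 \cdot \frac{1}{2} \cdot 16 \left(4 + \frac{1}{2} \cdot 16\right)} - 2160} = \frac{1}{\frac{-74 + 15 + 3 \cdot 2 \cdot 8 \left(4 + 8\right)}{-37 + 2 \cdot 8 \left(4 + 8\right)} - 2160} = \frac{1}{\frac{-74 + 15 + 3 \cdot 2 \cdot 8 \cdot 12}{-37 + 2 \cdot 8 \cdot 12} - 2160} = \frac{1}{\frac{-74 + 15 + 3 \cdot 192}{-37 + 192} - 2160} = \frac{1}{\frac{-74 + 15 + 576}{155} - 2160} = \frac{1}{\frac{1}{155} \cdot 517 - 2160} = \frac{1}{\frac{517}{155} - 2160} = \frac{1}{- \frac{334283}{155}} = - \frac{155}{334283}$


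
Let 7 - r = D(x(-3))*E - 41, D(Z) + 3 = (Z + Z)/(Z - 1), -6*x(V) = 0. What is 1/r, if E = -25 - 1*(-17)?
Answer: 1/24 ≈ 0.041667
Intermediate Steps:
x(V) = 0 (x(V) = -1/6*0 = 0)
E = -8 (E = -25 + 17 = -8)
D(Z) = -3 + 2*Z/(-1 + Z) (D(Z) = -3 + (Z + Z)/(Z - 1) = -3 + (2*Z)/(-1 + Z) = -3 + 2*Z/(-1 + Z))
r = 24 (r = 7 - (((3 - 1*0)/(-1 + 0))*(-8) - 41) = 7 - (((3 + 0)/(-1))*(-8) - 41) = 7 - (-1*3*(-8) - 41) = 7 - (-3*(-8) - 41) = 7 - (24 - 41) = 7 - 1*(-17) = 7 + 17 = 24)
1/r = 1/24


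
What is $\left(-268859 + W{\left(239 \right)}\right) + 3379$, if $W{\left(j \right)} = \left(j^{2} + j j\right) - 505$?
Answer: $-151743$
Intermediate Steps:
$W{\left(j \right)} = -505 + 2 j^{2}$ ($W{\left(j \right)} = \left(j^{2} + j^{2}\right) - 505 = 2 j^{2} - 505 = -505 + 2 j^{2}$)
$\left(-268859 + W{\left(239 \right)}\right) + 3379 = \left(-268859 - \left(505 - 2 \cdot 239^{2}\right)\right) + 3379 = \left(-268859 + \left(-505 + 2 \cdot 57121\right)\right) + 3379 = \left(-268859 + \left(-505 + 114242\right)\right) + 3379 = \left(-268859 + 113737\right) + 3379 = -155122 + 3379 = -151743$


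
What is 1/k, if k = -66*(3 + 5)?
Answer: -1/528 ≈ -0.0018939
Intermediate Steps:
k = -528 (k = -66*8 = -528)
1/k = 1/(-528) = -1/528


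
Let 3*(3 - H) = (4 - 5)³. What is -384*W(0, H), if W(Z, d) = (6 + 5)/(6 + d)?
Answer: -3168/7 ≈ -452.57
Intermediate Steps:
H = 10/3 (H = 3 - (4 - 5)³/3 = 3 - ⅓*(-1)³ = 3 - ⅓*(-1) = 3 + ⅓ = 10/3 ≈ 3.3333)
W(Z, d) = 11/(6 + d)
-384*W(0, H) = -4224/(6 + 10/3) = -4224/28/3 = -4224*3/28 = -384*33/28 = -3168/7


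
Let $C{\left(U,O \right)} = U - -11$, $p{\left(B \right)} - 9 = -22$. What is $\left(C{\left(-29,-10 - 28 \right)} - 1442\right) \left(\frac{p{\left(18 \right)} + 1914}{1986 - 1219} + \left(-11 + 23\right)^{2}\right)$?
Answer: $- \frac{164029540}{767} \approx -2.1386 \cdot 10^{5}$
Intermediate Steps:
$p{\left(B \right)} = -13$ ($p{\left(B \right)} = 9 - 22 = -13$)
$C{\left(U,O \right)} = 11 + U$ ($C{\left(U,O \right)} = U + 11 = 11 + U$)
$\left(C{\left(-29,-10 - 28 \right)} - 1442\right) \left(\frac{p{\left(18 \right)} + 1914}{1986 - 1219} + \left(-11 + 23\right)^{2}\right) = \left(\left(11 - 29\right) - 1442\right) \left(\frac{-13 + 1914}{1986 - 1219} + \left(-11 + 23\right)^{2}\right) = \left(-18 - 1442\right) \left(\frac{1901}{767} + 12^{2}\right) = - 1460 \left(1901 \cdot \frac{1}{767} + 144\right) = - 1460 \left(\frac{1901}{767} + 144\right) = \left(-1460\right) \frac{112349}{767} = - \frac{164029540}{767}$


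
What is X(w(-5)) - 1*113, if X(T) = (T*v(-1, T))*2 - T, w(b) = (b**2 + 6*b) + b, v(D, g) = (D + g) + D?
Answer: 137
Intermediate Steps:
v(D, g) = g + 2*D
w(b) = b**2 + 7*b
X(T) = -T + 2*T*(-2 + T) (X(T) = (T*(T + 2*(-1)))*2 - T = (T*(T - 2))*2 - T = (T*(-2 + T))*2 - T = 2*T*(-2 + T) - T = -T + 2*T*(-2 + T))
X(w(-5)) - 1*113 = (-5*(7 - 5))*(-5 + 2*(-5*(7 - 5))) - 1*113 = (-5*2)*(-5 + 2*(-5*2)) - 113 = -10*(-5 + 2*(-10)) - 113 = -10*(-5 - 20) - 113 = -10*(-25) - 113 = 250 - 113 = 137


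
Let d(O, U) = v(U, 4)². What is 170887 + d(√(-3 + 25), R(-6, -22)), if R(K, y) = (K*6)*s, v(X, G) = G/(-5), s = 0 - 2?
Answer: 4272191/25 ≈ 1.7089e+5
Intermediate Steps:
s = -2
v(X, G) = -G/5 (v(X, G) = G*(-⅕) = -G/5)
R(K, y) = -12*K (R(K, y) = (K*6)*(-2) = (6*K)*(-2) = -12*K)
d(O, U) = 16/25 (d(O, U) = (-⅕*4)² = (-⅘)² = 16/25)
170887 + d(√(-3 + 25), R(-6, -22)) = 170887 + 16/25 = 4272191/25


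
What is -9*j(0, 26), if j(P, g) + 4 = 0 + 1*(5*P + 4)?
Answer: 0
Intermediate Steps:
j(P, g) = 5*P (j(P, g) = -4 + (0 + 1*(5*P + 4)) = -4 + (0 + 1*(4 + 5*P)) = -4 + (0 + (4 + 5*P)) = -4 + (4 + 5*P) = 5*P)
-9*j(0, 26) = -45*0 = -9*0 = 0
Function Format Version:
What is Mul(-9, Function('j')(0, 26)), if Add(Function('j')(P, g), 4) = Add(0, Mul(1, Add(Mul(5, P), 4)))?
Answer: 0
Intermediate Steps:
Function('j')(P, g) = Mul(5, P) (Function('j')(P, g) = Add(-4, Add(0, Mul(1, Add(Mul(5, P), 4)))) = Add(-4, Add(0, Mul(1, Add(4, Mul(5, P))))) = Add(-4, Add(0, Add(4, Mul(5, P)))) = Add(-4, Add(4, Mul(5, P))) = Mul(5, P))
Mul(-9, Function('j')(0, 26)) = Mul(-9, Mul(5, 0)) = Mul(-9, 0) = 0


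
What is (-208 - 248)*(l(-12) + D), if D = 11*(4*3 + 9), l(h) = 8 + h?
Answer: -103512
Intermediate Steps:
D = 231 (D = 11*(12 + 9) = 11*21 = 231)
(-208 - 248)*(l(-12) + D) = (-208 - 248)*((8 - 12) + 231) = -456*(-4 + 231) = -456*227 = -103512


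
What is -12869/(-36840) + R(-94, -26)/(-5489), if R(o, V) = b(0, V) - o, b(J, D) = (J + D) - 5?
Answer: 68317021/202214760 ≈ 0.33784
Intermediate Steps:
b(J, D) = -5 + D + J (b(J, D) = (D + J) - 5 = -5 + D + J)
R(o, V) = -5 + V - o (R(o, V) = (-5 + V + 0) - o = (-5 + V) - o = -5 + V - o)
-12869/(-36840) + R(-94, -26)/(-5489) = -12869/(-36840) + (-5 - 26 - 1*(-94))/(-5489) = -12869*(-1/36840) + (-5 - 26 + 94)*(-1/5489) = 12869/36840 + 63*(-1/5489) = 12869/36840 - 63/5489 = 68317021/202214760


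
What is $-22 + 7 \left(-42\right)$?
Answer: $-316$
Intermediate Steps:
$-22 + 7 \left(-42\right) = -22 - 294 = -316$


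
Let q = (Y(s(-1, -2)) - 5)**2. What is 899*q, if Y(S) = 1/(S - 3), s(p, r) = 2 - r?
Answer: 14384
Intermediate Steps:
Y(S) = 1/(-3 + S)
q = 16 (q = (1/(-3 + (2 - 1*(-2))) - 5)**2 = (1/(-3 + (2 + 2)) - 5)**2 = (1/(-3 + 4) - 5)**2 = (1/1 - 5)**2 = (1 - 5)**2 = (-4)**2 = 16)
899*q = 899*16 = 14384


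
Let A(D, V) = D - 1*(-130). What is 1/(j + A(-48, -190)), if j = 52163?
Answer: 1/52245 ≈ 1.9141e-5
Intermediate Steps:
A(D, V) = 130 + D (A(D, V) = D + 130 = 130 + D)
1/(j + A(-48, -190)) = 1/(52163 + (130 - 48)) = 1/(52163 + 82) = 1/52245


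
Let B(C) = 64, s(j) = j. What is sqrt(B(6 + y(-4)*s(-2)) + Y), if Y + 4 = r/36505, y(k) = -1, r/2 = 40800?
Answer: 2*sqrt(16925655)/1043 ≈ 7.8889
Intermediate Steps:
r = 81600 (r = 2*40800 = 81600)
Y = -12884/7301 (Y = -4 + 81600/36505 = -4 + 81600*(1/36505) = -4 + 16320/7301 = -12884/7301 ≈ -1.7647)
sqrt(B(6 + y(-4)*s(-2)) + Y) = sqrt(64 - 12884/7301) = sqrt(454380/7301) = 2*sqrt(16925655)/1043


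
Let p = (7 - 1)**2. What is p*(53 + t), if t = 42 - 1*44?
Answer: 1836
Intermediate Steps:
p = 36 (p = 6**2 = 36)
t = -2 (t = 42 - 44 = -2)
p*(53 + t) = 36*(53 - 2) = 36*51 = 1836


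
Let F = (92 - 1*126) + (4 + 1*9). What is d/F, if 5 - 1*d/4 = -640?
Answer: -860/7 ≈ -122.86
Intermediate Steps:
d = 2580 (d = 20 - 4*(-640) = 20 + 2560 = 2580)
F = -21 (F = (92 - 126) + (4 + 9) = -34 + 13 = -21)
d/F = 2580/(-21) = 2580*(-1/21) = -860/7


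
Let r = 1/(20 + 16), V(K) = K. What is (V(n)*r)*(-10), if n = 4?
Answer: -10/9 ≈ -1.1111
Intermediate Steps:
r = 1/36 ≈ 0.027778
(V(n)*r)*(-10) = (4*(1/36))*(-10) = (1/9)*(-10) = -10/9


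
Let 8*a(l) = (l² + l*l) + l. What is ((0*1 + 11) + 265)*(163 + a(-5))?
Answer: 93081/2 ≈ 46541.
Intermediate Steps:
a(l) = l²/4 + l/8 (a(l) = ((l² + l*l) + l)/8 = ((l² + l²) + l)/8 = (2*l² + l)/8 = (l + 2*l²)/8 = l²/4 + l/8)
((0*1 + 11) + 265)*(163 + a(-5)) = ((0*1 + 11) + 265)*(163 + (⅛)*(-5)*(1 + 2*(-5))) = ((0 + 11) + 265)*(163 + (⅛)*(-5)*(1 - 10)) = (11 + 265)*(163 + (⅛)*(-5)*(-9)) = 276*(163 + 45/8) = 276*(1349/8) = 93081/2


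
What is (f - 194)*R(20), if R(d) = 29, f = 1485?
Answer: 37439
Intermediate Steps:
(f - 194)*R(20) = (1485 - 194)*29 = 1291*29 = 37439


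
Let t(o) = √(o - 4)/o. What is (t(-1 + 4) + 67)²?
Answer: (201 + I)²/9 ≈ 4488.9 + 44.667*I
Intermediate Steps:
t(o) = √(-4 + o)/o
(t(-1 + 4) + 67)² = (√(-4 + (-1 + 4))/(-1 + 4) + 67)² = (√(-4 + 3)/3 + 67)² = (√(-1)/3 + 67)² = (I/3 + 67)² = (67 + I/3)²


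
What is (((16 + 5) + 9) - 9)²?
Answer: 441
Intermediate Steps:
(((16 + 5) + 9) - 9)² = ((21 + 9) - 9)² = (30 - 9)² = 21² = 441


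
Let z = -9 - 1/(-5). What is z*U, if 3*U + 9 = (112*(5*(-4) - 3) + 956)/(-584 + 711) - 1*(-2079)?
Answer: -766392/127 ≈ -6034.6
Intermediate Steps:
U = 87090/127 (U = -3 + ((112*(5*(-4) - 3) + 956)/(-584 + 711) - 1*(-2079))/3 = -3 + ((112*(-20 - 3) + 956)/127 + 2079)/3 = -3 + ((112*(-23) + 956)*(1/127) + 2079)/3 = -3 + ((-2576 + 956)*(1/127) + 2079)/3 = -3 + (-1620*1/127 + 2079)/3 = -3 + (-1620/127 + 2079)/3 = -3 + (⅓)*(262413/127) = -3 + 87471/127 = 87090/127 ≈ 685.75)
z = -44/5 (z = -9 - 1*(-⅕) = -9 + ⅕ = -44/5 ≈ -8.8000)
z*U = -44/5*87090/127 = -766392/127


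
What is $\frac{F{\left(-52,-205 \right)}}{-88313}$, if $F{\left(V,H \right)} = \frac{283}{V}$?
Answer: $\frac{283}{4592276} \approx 6.1625 \cdot 10^{-5}$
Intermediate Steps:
$\frac{F{\left(-52,-205 \right)}}{-88313} = \frac{283 \frac{1}{-52}}{-88313} = 283 \left(- \frac{1}{52}\right) \left(- \frac{1}{88313}\right) = \left(- \frac{283}{52}\right) \left(- \frac{1}{88313}\right) = \frac{283}{4592276}$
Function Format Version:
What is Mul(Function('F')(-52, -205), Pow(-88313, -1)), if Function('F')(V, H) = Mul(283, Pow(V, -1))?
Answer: Rational(283, 4592276) ≈ 6.1625e-5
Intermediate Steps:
Mul(Function('F')(-52, -205), Pow(-88313, -1)) = Mul(Mul(283, Pow(-52, -1)), Pow(-88313, -1)) = Mul(Mul(283, Rational(-1, 52)), Rational(-1, 88313)) = Mul(Rational(-283, 52), Rational(-1, 88313)) = Rational(283, 4592276)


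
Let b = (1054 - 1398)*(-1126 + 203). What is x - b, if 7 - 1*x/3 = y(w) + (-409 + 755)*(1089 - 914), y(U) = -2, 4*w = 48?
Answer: -499135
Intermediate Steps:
w = 12 (w = (1/4)*48 = 12)
b = 317512 (b = -344*(-923) = 317512)
x = -181623 (x = 21 - 3*(-2 + (-409 + 755)*(1089 - 914)) = 21 - 3*(-2 + 346*175) = 21 - 3*(-2 + 60550) = 21 - 3*60548 = 21 - 181644 = -181623)
x - b = -181623 - 1*317512 = -181623 - 317512 = -499135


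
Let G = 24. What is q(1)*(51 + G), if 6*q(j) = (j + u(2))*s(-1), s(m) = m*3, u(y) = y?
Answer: -225/2 ≈ -112.50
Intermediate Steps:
s(m) = 3*m
q(j) = -1 - j/2 (q(j) = ((j + 2)*(3*(-1)))/6 = ((2 + j)*(-3))/6 = (-6 - 3*j)/6 = -1 - j/2)
q(1)*(51 + G) = (-1 - 1/2*1)*(51 + 24) = (-1 - 1/2)*75 = -3/2*75 = -225/2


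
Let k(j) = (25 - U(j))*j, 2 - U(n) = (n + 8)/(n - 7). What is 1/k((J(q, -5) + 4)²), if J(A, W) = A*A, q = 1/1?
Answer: 6/3725 ≈ 0.0016107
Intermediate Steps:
q = 1 (q = 1*1 = 1)
U(n) = 2 - (8 + n)/(-7 + n) (U(n) = 2 - (n + 8)/(n - 7) = 2 - (8 + n)/(-7 + n))
J(A, W) = A²
k(j) = j*(25 - (-22 + j)/(-7 + j)) (k(j) = (25 - (-22 + j)/(-7 + j))*j = j*(25 - (-22 + j)/(-7 + j)))
1/k((J(q, -5) + 4)²) = 1/(3*(1² + 4)²*(-51 + 8*(1² + 4)²)/(-7 + (1² + 4)²)) = 1/(3*(1 + 4)²*(-51 + 8*(1 + 4)²)/(-7 + (1 + 4)²)) = 1/(3*5²*(-51 + 8*5²)/(-7 + 5²)) = 1/(3*25*(-51 + 8*25)/(-7 + 25)) = 1/(3*25*(-51 + 200)/18) = 1/(3*25*(1/18)*149) = 1/(3725/6) = 6/3725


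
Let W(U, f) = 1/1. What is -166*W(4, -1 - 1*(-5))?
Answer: -166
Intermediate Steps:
W(U, f) = 1
-166*W(4, -1 - 1*(-5)) = -166*1 = -166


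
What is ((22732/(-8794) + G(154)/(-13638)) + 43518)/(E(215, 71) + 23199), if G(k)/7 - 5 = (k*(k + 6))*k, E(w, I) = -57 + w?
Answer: 830888302835/466877514034 ≈ 1.7797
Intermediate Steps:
G(k) = 35 + 7*k²*(6 + k) (G(k) = 35 + 7*((k*(k + 6))*k) = 35 + 7*((k*(6 + k))*k) = 35 + 7*(k²*(6 + k)) = 35 + 7*k²*(6 + k))
((22732/(-8794) + G(154)/(-13638)) + 43518)/(E(215, 71) + 23199) = ((22732/(-8794) + (35 + 7*154³ + 42*154²)/(-13638)) + 43518)/((-57 + 215) + 23199) = ((22732*(-1/8794) + (35 + 7*3652264 + 42*23716)*(-1/13638)) + 43518)/(158 + 23199) = ((-11366/4397 + (35 + 25565848 + 996072)*(-1/13638)) + 43518)/23357 = ((-11366/4397 + 26561955*(-1/13638)) + 43518)*(1/23357) = ((-11366/4397 - 8853985/4546) + 43518)*(1/23357) = (-38982641881/19988762 + 43518)*(1/23357) = (830888302835/19988762)*(1/23357) = 830888302835/466877514034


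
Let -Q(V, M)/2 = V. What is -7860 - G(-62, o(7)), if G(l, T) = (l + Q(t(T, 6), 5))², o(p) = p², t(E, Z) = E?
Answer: -33460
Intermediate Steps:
Q(V, M) = -2*V
G(l, T) = (l - 2*T)²
-7860 - G(-62, o(7)) = -7860 - (-1*(-62) + 2*7²)² = -7860 - (62 + 2*49)² = -7860 - (62 + 98)² = -7860 - 1*160² = -7860 - 1*25600 = -7860 - 25600 = -33460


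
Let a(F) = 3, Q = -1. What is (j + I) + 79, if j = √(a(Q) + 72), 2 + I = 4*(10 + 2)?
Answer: 125 + 5*√3 ≈ 133.66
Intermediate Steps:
I = 46 (I = -2 + 4*(10 + 2) = -2 + 4*12 = -2 + 48 = 46)
j = 5*√3 (j = √(3 + 72) = √75 = 5*√3 ≈ 8.6602)
(j + I) + 79 = (5*√3 + 46) + 79 = (46 + 5*√3) + 79 = 125 + 5*√3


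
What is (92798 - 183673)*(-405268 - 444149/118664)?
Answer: 4370284719428375/118664 ≈ 3.6829e+10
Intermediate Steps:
(92798 - 183673)*(-405268 - 444149/118664) = -90875*(-405268 - 444149*1/118664) = -90875*(-405268 - 444149/118664) = -90875*(-48091166101/118664) = 4370284719428375/118664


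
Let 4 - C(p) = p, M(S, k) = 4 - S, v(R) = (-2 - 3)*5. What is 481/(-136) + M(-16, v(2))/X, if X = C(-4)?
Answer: -141/136 ≈ -1.0368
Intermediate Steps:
v(R) = -25 (v(R) = -5*5 = -25)
C(p) = 4 - p
X = 8 (X = 4 - 1*(-4) = 4 + 4 = 8)
481/(-136) + M(-16, v(2))/X = 481/(-136) + (4 - 1*(-16))/8 = 481*(-1/136) + (4 + 16)*(1/8) = -481/136 + 20*(1/8) = -481/136 + 5/2 = -141/136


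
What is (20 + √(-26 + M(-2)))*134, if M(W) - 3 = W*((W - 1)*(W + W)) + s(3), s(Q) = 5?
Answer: 2680 + 134*I*√42 ≈ 2680.0 + 868.42*I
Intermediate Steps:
M(W) = 8 + 2*W²*(-1 + W) (M(W) = 3 + (W*((W - 1)*(W + W)) + 5) = 3 + (W*((-1 + W)*(2*W)) + 5) = 3 + (W*(2*W*(-1 + W)) + 5) = 3 + (2*W²*(-1 + W) + 5) = 3 + (5 + 2*W²*(-1 + W)) = 8 + 2*W²*(-1 + W))
(20 + √(-26 + M(-2)))*134 = (20 + √(-26 + (8 - 2*(-2)² + 2*(-2)³)))*134 = (20 + √(-26 + (8 - 2*4 + 2*(-8))))*134 = (20 + √(-26 + (8 - 8 - 16)))*134 = (20 + √(-26 - 16))*134 = (20 + √(-42))*134 = (20 + I*√42)*134 = 2680 + 134*I*√42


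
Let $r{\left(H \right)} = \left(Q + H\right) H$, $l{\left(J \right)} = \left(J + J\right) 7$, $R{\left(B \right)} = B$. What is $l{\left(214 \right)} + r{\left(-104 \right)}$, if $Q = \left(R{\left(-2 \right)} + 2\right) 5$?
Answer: $13812$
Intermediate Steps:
$l{\left(J \right)} = 14 J$ ($l{\left(J \right)} = 2 J 7 = 14 J$)
$Q = 0$ ($Q = \left(-2 + 2\right) 5 = 0 \cdot 5 = 0$)
$r{\left(H \right)} = H^{2}$ ($r{\left(H \right)} = \left(0 + H\right) H = H H = H^{2}$)
$l{\left(214 \right)} + r{\left(-104 \right)} = 14 \cdot 214 + \left(-104\right)^{2} = 2996 + 10816 = 13812$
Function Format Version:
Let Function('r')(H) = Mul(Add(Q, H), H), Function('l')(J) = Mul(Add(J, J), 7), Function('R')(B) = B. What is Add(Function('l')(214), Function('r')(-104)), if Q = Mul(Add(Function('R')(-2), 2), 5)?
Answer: 13812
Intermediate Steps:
Function('l')(J) = Mul(14, J) (Function('l')(J) = Mul(Mul(2, J), 7) = Mul(14, J))
Q = 0 (Q = Mul(Add(-2, 2), 5) = Mul(0, 5) = 0)
Function('r')(H) = Pow(H, 2) (Function('r')(H) = Mul(Add(0, H), H) = Mul(H, H) = Pow(H, 2))
Add(Function('l')(214), Function('r')(-104)) = Add(Mul(14, 214), Pow(-104, 2)) = Add(2996, 10816) = 13812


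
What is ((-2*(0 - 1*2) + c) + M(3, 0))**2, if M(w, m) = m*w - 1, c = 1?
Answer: 16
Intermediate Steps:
M(w, m) = -1 + m*w
((-2*(0 - 1*2) + c) + M(3, 0))**2 = ((-2*(0 - 1*2) + 1) + (-1 + 0*3))**2 = ((-2*(0 - 2) + 1) + (-1 + 0))**2 = ((-2*(-2) + 1) - 1)**2 = ((4 + 1) - 1)**2 = (5 - 1)**2 = 4**2 = 16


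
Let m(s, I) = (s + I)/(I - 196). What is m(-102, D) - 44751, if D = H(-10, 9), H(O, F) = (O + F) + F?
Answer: -89501/2 ≈ -44751.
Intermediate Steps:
H(O, F) = O + 2*F (H(O, F) = (F + O) + F = O + 2*F)
D = 8 (D = -10 + 2*9 = -10 + 18 = 8)
m(s, I) = (I + s)/(-196 + I)
m(-102, D) - 44751 = (8 - 102)/(-196 + 8) - 44751 = -94/(-188) - 44751 = -1/188*(-94) - 44751 = 1/2 - 44751 = -89501/2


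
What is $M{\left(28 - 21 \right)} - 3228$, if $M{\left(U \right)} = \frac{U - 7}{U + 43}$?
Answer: $-3228$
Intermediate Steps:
$M{\left(U \right)} = \frac{-7 + U}{43 + U}$
$M{\left(28 - 21 \right)} - 3228 = \frac{-7 + \left(28 - 21\right)}{43 + \left(28 - 21\right)} - 3228 = \frac{-7 + 7}{43 + 7} - 3228 = \frac{1}{50} \cdot 0 - 3228 = 0 - 3228 = -3228$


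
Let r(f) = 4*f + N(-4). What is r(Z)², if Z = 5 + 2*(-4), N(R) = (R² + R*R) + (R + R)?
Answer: 144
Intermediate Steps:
N(R) = 2*R + 2*R² (N(R) = (R² + R²) + 2*R = 2*R² + 2*R = 2*R + 2*R²)
Z = -3 (Z = 5 - 8 = -3)
r(f) = 24 + 4*f (r(f) = 4*f + 2*(-4)*(1 - 4) = 4*f + 2*(-4)*(-3) = 4*f + 24 = 24 + 4*f)
r(Z)² = (24 + 4*(-3))² = (24 - 12)² = 12² = 144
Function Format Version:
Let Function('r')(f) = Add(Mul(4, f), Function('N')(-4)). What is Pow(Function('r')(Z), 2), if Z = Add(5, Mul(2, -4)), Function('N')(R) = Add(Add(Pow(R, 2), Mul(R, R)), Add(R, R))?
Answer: 144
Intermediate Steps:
Function('N')(R) = Add(Mul(2, R), Mul(2, Pow(R, 2))) (Function('N')(R) = Add(Add(Pow(R, 2), Pow(R, 2)), Mul(2, R)) = Add(Mul(2, Pow(R, 2)), Mul(2, R)) = Add(Mul(2, R), Mul(2, Pow(R, 2))))
Z = -3 (Z = Add(5, -8) = -3)
Function('r')(f) = Add(24, Mul(4, f)) (Function('r')(f) = Add(Mul(4, f), Mul(2, -4, Add(1, -4))) = Add(Mul(4, f), Mul(2, -4, -3)) = Add(Mul(4, f), 24) = Add(24, Mul(4, f)))
Pow(Function('r')(Z), 2) = Pow(Add(24, Mul(4, -3)), 2) = Pow(Add(24, -12), 2) = Pow(12, 2) = 144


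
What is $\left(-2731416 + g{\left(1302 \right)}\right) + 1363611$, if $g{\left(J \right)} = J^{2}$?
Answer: $327399$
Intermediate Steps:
$\left(-2731416 + g{\left(1302 \right)}\right) + 1363611 = \left(-2731416 + 1302^{2}\right) + 1363611 = \left(-2731416 + 1695204\right) + 1363611 = -1036212 + 1363611 = 327399$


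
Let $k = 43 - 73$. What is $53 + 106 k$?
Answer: $-3127$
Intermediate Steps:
$k = -30$
$53 + 106 k = 53 + 106 \left(-30\right) = 53 - 3180 = -3127$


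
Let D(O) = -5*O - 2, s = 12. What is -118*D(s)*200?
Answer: 1463200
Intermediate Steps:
D(O) = -2 - 5*O
-118*D(s)*200 = -118*(-2 - 5*12)*200 = -118*(-2 - 60)*200 = -118*(-62)*200 = 7316*200 = 1463200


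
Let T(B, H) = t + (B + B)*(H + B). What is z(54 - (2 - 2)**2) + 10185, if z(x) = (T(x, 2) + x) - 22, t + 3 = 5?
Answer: 16267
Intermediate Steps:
t = 2 (t = -3 + 5 = 2)
T(B, H) = 2 + 2*B*(B + H) (T(B, H) = 2 + (B + B)*(H + B) = 2 + (2*B)*(B + H) = 2 + 2*B*(B + H))
z(x) = -20 + 2*x**2 + 5*x (z(x) = ((2 + 2*x**2 + 2*x*2) + x) - 22 = ((2 + 2*x**2 + 4*x) + x) - 22 = (2 + 2*x**2 + 5*x) - 22 = -20 + 2*x**2 + 5*x)
z(54 - (2 - 2)**2) + 10185 = (-20 + 2*(54 - (2 - 2)**2)**2 + 5*(54 - (2 - 2)**2)) + 10185 = (-20 + 2*(54 - 1*0**2)**2 + 5*(54 - 1*0**2)) + 10185 = (-20 + 2*(54 - 1*0)**2 + 5*(54 - 1*0)) + 10185 = (-20 + 2*(54 + 0)**2 + 5*(54 + 0)) + 10185 = (-20 + 2*54**2 + 5*54) + 10185 = (-20 + 2*2916 + 270) + 10185 = (-20 + 5832 + 270) + 10185 = 6082 + 10185 = 16267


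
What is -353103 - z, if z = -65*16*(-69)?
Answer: -424863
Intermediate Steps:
z = 71760 (z = -1040*(-69) = 71760)
-353103 - z = -353103 - 1*71760 = -353103 - 71760 = -424863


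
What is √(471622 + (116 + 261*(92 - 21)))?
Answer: 13*√2901 ≈ 700.19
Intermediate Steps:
√(471622 + (116 + 261*(92 - 21))) = √(471622 + (116 + 261*71)) = √(471622 + (116 + 18531)) = √(471622 + 18647) = √490269 = 13*√2901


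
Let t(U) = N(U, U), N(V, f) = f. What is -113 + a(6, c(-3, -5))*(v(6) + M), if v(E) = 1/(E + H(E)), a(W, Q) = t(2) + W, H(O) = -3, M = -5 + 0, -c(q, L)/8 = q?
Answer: -451/3 ≈ -150.33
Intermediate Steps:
c(q, L) = -8*q
t(U) = U
M = -5
a(W, Q) = 2 + W
v(E) = 1/(-3 + E) (v(E) = 1/(E - 3) = 1/(-3 + E))
-113 + a(6, c(-3, -5))*(v(6) + M) = -113 + (2 + 6)*(1/(-3 + 6) - 5) = -113 + 8*(1/3 - 5) = -113 + 8*(-14/3) = -113 - 112/3 = -451/3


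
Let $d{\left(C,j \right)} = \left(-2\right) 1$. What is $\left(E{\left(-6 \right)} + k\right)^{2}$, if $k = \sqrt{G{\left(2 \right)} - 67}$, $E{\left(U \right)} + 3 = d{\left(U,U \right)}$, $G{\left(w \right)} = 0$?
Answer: $\left(5 - i \sqrt{67}\right)^{2} \approx -42.0 - 81.854 i$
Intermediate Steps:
$d{\left(C,j \right)} = -2$
$E{\left(U \right)} = -5$ ($E{\left(U \right)} = -3 - 2 = -5$)
$k = i \sqrt{67}$ ($k = \sqrt{0 - 67} = \sqrt{-67} = i \sqrt{67} \approx 8.1853 i$)
$\left(E{\left(-6 \right)} + k\right)^{2} = \left(-5 + i \sqrt{67}\right)^{2}$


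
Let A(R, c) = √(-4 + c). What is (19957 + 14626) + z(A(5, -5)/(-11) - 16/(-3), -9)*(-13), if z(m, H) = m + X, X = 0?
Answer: 103541/3 + 39*I/11 ≈ 34514.0 + 3.5455*I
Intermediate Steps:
z(m, H) = m (z(m, H) = m + 0 = m)
(19957 + 14626) + z(A(5, -5)/(-11) - 16/(-3), -9)*(-13) = (19957 + 14626) + (√(-4 - 5)/(-11) - 16/(-3))*(-13) = 34583 + (√(-9)*(-1/11) - 16*(-⅓))*(-13) = 34583 + ((3*I)*(-1/11) + 16/3)*(-13) = 34583 + (-3*I/11 + 16/3)*(-13) = 34583 + (16/3 - 3*I/11)*(-13) = 34583 + (-208/3 + 39*I/11) = 103541/3 + 39*I/11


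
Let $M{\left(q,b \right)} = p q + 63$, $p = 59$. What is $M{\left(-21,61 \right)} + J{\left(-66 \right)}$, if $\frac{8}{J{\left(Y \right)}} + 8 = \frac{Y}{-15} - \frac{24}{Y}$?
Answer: $- \frac{104884}{89} \approx -1178.5$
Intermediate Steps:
$J{\left(Y \right)} = \frac{8}{-8 - \frac{24}{Y} - \frac{Y}{15}}$ ($J{\left(Y \right)} = \frac{8}{-8 + \left(\frac{Y}{-15} - \frac{24}{Y}\right)} = \frac{8}{-8 + \left(Y \left(- \frac{1}{15}\right) - \frac{24}{Y}\right)} = \frac{8}{-8 - \left(\frac{24}{Y} + \frac{Y}{15}\right)} = \frac{8}{-8 - \frac{24}{Y} - \frac{Y}{15}}$)
$M{\left(q,b \right)} = 63 + 59 q$ ($M{\left(q,b \right)} = 59 q + 63 = 63 + 59 q$)
$M{\left(-21,61 \right)} + J{\left(-66 \right)} = \left(63 + 59 \left(-21\right)\right) - - \frac{7920}{360 + \left(-66\right)^{2} + 120 \left(-66\right)} = \left(63 - 1239\right) - - \frac{7920}{360 + 4356 - 7920} = -1176 - - \frac{7920}{-3204} = -1176 - \left(-7920\right) \left(- \frac{1}{3204}\right) = -1176 - \frac{220}{89} = - \frac{104884}{89}$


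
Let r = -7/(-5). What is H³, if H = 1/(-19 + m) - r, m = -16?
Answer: -1000/343 ≈ -2.9155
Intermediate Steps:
r = 7/5 (r = -7*(-⅕) = 7/5 ≈ 1.4000)
H = -10/7 (H = 1/(-19 - 16) - 1*7/5 = 1/(-35) - 7/5 = -1/35 - 7/5 = -10/7 ≈ -1.4286)
H³ = (-10/7)³ = -1000/343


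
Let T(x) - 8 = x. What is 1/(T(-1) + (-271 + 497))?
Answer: 1/233 ≈ 0.0042918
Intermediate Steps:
T(x) = 8 + x
1/(T(-1) + (-271 + 497)) = 1/((8 - 1) + (-271 + 497)) = 1/(7 + 226) = 1/233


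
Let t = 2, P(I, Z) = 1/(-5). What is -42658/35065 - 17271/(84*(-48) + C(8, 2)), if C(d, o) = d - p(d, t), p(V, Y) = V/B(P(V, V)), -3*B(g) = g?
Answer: 428832863/145309360 ≈ 2.9512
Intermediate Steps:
P(I, Z) = -⅕
B(g) = -g/3
p(V, Y) = 15*V (p(V, Y) = V/((-⅓*(-⅕))) = V/(1/15) = V*15 = 15*V)
C(d, o) = -14*d (C(d, o) = d - 15*d = -14*d)
-42658/35065 - 17271/(84*(-48) + C(8, 2)) = -42658/35065 - 17271/(84*(-48) - 14*8) = -42658*1/35065 - 17271/(-4032 - 112) = -42658/35065 - 17271/(-4144) = -42658/35065 - 17271*(-1/4144) = -42658/35065 + 17271/4144 = 428832863/145309360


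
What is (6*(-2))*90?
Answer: -1080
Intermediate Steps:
(6*(-2))*90 = -12*90 = -1080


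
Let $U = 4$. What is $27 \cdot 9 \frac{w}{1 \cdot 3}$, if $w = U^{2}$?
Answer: $1296$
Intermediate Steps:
$w = 16$ ($w = 4^{2} = 16$)
$27 \cdot 9 \frac{w}{1 \cdot 3} = 27 \cdot 9 \frac{16}{1 \cdot 3} = 243 \cdot \frac{16}{3} = 1296$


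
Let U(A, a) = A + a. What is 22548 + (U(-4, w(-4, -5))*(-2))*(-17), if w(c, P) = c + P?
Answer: 22106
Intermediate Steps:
w(c, P) = P + c
22548 + (U(-4, w(-4, -5))*(-2))*(-17) = 22548 + ((-4 + (-5 - 4))*(-2))*(-17) = 22548 + ((-4 - 9)*(-2))*(-17) = 22548 - 13*(-2)*(-17) = 22548 + 26*(-17) = 22548 - 442 = 22106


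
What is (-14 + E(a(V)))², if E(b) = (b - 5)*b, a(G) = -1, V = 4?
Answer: 64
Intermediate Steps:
E(b) = b*(-5 + b) (E(b) = (-5 + b)*b = b*(-5 + b))
(-14 + E(a(V)))² = (-14 - (-5 - 1))² = (-14 - 1*(-6))² = (-14 + 6)² = (-8)² = 64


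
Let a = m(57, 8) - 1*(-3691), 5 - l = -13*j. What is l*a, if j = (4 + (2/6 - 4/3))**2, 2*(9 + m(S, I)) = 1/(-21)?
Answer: 9433223/21 ≈ 4.4920e+5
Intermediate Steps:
m(S, I) = -379/42 (m(S, I) = -9 + (1/2)/(-21) = -9 + (1/2)*(-1/21) = -9 - 1/42 = -379/42)
j = 9 (j = (4 + (2*(1/6) - 4*1/3))**2 = (4 + (1/3 - 4/3))**2 = (4 - 1)**2 = 3**2 = 9)
l = 122 (l = 5 - (-13)*9 = 5 - 1*(-117) = 5 + 117 = 122)
a = 154643/42 (a = -379/42 - 1*(-3691) = -379/42 + 3691 = 154643/42 ≈ 3682.0)
l*a = 122*(154643/42) = 9433223/21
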